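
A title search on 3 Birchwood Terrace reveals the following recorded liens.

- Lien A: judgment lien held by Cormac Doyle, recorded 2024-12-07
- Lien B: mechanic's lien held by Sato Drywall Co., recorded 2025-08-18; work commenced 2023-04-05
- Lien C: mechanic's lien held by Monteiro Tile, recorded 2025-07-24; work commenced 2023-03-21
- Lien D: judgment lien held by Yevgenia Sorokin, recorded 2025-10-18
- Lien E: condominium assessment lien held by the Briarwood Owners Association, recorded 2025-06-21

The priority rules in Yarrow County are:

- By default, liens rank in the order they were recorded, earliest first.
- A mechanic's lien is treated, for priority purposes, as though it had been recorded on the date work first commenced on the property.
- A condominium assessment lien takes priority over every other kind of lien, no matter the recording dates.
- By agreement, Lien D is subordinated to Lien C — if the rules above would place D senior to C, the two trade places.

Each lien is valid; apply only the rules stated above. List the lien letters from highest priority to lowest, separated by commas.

Effective dates: B is treated as recorded 2023-04-05, the work-commencement date; C is treated as recorded 2023-03-21, the work-commencement date.
E, as a condominium assessment lien, has superpriority and ranks first.
Remaining liens by effective date: C (2023-03-21), B (2023-04-05), A (2024-12-07), D (2025-10-18).
D already ranks below C; the subordination has no effect.

E, C, B, A, D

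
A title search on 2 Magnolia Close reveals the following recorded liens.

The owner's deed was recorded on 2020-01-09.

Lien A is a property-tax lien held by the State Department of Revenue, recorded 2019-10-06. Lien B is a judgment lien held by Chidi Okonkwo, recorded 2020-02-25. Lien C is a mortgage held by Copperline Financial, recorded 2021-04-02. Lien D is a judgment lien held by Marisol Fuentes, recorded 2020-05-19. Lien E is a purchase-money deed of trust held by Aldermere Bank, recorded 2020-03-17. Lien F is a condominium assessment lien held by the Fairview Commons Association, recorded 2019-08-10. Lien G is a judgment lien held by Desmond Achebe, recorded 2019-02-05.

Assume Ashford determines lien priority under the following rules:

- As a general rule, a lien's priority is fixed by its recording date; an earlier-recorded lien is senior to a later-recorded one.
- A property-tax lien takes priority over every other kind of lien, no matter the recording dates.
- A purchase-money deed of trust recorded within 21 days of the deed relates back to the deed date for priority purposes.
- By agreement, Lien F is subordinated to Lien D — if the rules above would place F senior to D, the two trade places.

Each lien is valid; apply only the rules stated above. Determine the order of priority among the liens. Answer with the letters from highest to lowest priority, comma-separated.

Effective dates after the stated exceptions: E was recorded 68 days after the deed, outside the 21-day window, so it keeps its recording date.
A is a property-tax lien, so it outranks all other liens regardless of date.
Ordering the rest by effective date: G (2019-02-05), F (2019-08-10), B (2020-02-25), E (2020-03-17), D (2020-05-19), C (2021-04-02).
Because F would otherwise rank above D, the subordination swaps them.

A, G, D, B, E, F, C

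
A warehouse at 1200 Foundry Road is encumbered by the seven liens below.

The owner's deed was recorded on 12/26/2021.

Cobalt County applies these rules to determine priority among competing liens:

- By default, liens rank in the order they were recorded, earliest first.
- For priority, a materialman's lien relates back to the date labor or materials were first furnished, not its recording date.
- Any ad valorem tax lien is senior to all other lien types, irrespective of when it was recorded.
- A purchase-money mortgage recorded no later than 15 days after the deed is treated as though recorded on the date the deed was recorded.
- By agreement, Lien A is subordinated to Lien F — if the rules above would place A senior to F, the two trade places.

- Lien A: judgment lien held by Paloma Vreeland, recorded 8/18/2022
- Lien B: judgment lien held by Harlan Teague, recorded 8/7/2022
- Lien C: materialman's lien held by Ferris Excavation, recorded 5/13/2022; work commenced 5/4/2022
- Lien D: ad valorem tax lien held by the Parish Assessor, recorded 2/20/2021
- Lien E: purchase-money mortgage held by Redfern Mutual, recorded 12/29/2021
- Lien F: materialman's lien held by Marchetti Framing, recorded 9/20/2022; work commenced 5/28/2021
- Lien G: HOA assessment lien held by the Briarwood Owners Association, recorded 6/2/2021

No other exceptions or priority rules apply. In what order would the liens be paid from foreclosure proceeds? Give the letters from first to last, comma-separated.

D, F, G, E, C, B, A

Effective dates after the stated exceptions: C relates back to 5/4/2022 (work commenced); E relates back to the deed date 12/26/2021; F relates back to 5/28/2021 (work commenced).
As an ad valorem tax lien, D is senior to every other lien.
The other liens, earliest effective date first: F (5/28/2021), G (6/2/2021), E (12/26/2021), C (5/4/2022), B (8/7/2022), A (8/18/2022).
Since A is not senior to F, the subordination leaves the order unchanged.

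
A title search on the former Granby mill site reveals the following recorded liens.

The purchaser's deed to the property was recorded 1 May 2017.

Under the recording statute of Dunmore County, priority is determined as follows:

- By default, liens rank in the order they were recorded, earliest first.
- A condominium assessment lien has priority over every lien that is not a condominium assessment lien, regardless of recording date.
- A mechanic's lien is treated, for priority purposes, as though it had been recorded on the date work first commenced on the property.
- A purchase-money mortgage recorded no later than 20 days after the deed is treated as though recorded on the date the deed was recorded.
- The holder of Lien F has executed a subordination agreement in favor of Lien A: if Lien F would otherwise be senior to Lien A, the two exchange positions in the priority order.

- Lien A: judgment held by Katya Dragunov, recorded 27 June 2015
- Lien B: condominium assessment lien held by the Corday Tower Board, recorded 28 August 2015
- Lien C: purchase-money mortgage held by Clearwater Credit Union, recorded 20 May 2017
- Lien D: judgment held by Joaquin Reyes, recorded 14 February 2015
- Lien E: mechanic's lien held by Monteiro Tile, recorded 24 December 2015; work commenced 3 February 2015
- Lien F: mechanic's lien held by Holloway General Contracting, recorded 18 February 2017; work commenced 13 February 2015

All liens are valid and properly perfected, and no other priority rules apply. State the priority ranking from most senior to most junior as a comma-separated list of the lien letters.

B, E, A, D, F, C

First, effective dates: C's effective date is the deed date, 1 May 2017; E's effective date is 3 February 2015, when work began; F relates back to 13 February 2015 (work commenced).
As a condominium assessment lien, B is senior to every other lien.
Ordering the rest by effective date: E (3 February 2015), F (13 February 2015), D (14 February 2015), A (27 June 2015), C (1 May 2017).
F is senior to A before the subordination, so the two trade places.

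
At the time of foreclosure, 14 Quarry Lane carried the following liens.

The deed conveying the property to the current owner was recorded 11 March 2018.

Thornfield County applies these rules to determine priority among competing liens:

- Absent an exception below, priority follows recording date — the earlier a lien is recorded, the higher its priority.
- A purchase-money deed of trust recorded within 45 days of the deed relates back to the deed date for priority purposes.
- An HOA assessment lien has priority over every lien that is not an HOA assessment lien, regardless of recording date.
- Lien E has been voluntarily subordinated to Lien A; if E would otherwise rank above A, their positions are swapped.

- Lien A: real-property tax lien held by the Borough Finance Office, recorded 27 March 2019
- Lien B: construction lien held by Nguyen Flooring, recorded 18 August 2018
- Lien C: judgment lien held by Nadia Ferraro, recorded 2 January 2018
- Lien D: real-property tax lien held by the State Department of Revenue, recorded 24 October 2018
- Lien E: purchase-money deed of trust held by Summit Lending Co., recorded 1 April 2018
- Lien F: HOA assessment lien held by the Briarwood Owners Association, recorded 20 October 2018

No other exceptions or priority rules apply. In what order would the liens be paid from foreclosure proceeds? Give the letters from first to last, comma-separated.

F, C, A, B, D, E

Effective dates: E's effective date is the deed date, 11 March 2018.
F is an HOA assessment lien and takes priority over every other lien.
Ordering the rest by effective date: C (2 January 2018), E (11 March 2018), B (18 August 2018), D (24 October 2018), A (27 March 2019).
Because E would otherwise rank above A, the subordination swaps them.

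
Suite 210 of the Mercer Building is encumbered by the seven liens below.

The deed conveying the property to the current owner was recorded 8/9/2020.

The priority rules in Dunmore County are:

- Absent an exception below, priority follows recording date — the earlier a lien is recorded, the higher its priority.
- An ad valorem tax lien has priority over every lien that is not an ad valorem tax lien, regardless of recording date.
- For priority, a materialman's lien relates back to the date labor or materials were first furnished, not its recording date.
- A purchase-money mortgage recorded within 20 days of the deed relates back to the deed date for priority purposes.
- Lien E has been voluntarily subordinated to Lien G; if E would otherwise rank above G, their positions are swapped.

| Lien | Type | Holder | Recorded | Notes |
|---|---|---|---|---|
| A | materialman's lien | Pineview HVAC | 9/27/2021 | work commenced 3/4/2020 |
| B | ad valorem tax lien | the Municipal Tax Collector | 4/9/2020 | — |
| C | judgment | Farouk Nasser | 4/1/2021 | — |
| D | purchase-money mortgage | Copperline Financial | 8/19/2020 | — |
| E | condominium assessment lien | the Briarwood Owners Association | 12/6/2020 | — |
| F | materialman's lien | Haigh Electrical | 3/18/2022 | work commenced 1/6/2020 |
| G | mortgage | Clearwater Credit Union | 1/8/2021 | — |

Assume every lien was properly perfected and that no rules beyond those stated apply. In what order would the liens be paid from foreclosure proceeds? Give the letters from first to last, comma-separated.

Adjusting effective dates: A relates back to 3/4/2020 (work commenced); D's effective date is the deed date, 8/9/2020; F relates back to 1/6/2020 (work commenced).
As an ad valorem tax lien, B is senior to every other lien.
The other liens, earliest effective date first: F (1/6/2020), A (3/4/2020), D (8/9/2020), E (12/6/2020), G (1/8/2021), C (4/1/2021).
E is senior to G before the subordination, so the two trade places.

B, F, A, D, G, E, C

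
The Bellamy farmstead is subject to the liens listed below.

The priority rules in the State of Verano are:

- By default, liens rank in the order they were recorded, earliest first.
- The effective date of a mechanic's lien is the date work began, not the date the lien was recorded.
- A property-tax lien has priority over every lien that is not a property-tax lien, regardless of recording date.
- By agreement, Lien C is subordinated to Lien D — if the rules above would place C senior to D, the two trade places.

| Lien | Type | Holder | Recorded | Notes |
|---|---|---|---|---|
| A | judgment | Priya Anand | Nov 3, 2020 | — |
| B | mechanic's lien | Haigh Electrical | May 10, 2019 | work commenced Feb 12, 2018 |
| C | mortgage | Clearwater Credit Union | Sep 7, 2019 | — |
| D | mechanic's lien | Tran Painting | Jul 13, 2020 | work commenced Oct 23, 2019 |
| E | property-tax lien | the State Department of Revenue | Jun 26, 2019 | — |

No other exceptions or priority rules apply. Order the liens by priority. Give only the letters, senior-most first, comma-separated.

Effective dates after the stated exceptions: B relates back to Feb 12, 2018 (work commenced); D's effective date is Oct 23, 2019, when work began.
As a property-tax lien, E is senior to every other lien.
Among the remaining liens, by effective date: B (Feb 12, 2018), C (Sep 7, 2019), D (Oct 23, 2019), A (Nov 3, 2020).
The subordination applies — C was senior to D — so C and D swap.

E, B, D, C, A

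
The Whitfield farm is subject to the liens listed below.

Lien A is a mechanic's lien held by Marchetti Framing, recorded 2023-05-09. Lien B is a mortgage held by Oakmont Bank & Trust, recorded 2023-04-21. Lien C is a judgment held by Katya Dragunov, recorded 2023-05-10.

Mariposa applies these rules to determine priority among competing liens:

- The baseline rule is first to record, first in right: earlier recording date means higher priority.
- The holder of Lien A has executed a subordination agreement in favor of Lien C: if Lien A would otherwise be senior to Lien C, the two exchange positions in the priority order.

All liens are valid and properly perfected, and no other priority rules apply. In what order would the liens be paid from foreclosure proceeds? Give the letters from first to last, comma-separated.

B, C, A

By effective date, earliest first: B (2023-04-21), A (2023-05-09), C (2023-05-10).
The subordination applies — A was senior to C — so A and C swap.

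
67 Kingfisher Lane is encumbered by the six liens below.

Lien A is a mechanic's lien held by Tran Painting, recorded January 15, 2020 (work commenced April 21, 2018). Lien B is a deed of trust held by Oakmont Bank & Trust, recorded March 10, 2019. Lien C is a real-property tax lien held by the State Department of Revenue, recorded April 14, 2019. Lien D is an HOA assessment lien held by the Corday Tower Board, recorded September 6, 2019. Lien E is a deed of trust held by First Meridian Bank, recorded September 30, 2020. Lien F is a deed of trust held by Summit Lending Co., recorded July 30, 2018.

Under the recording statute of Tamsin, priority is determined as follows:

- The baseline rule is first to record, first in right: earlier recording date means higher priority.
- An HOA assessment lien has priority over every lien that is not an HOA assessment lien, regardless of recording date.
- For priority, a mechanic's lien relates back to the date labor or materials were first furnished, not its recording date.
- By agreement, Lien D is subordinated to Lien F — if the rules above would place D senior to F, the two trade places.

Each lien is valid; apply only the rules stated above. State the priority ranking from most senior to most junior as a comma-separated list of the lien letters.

Effective dates: A relates back to April 21, 2018 (work commenced).
D is an HOA assessment lien, so it outranks all other liens regardless of date.
Among the remaining liens, by effective date: A (April 21, 2018), F (July 30, 2018), B (March 10, 2019), C (April 14, 2019), E (September 30, 2020).
The subordination applies — D was senior to F — so D and F swap.

F, A, D, B, C, E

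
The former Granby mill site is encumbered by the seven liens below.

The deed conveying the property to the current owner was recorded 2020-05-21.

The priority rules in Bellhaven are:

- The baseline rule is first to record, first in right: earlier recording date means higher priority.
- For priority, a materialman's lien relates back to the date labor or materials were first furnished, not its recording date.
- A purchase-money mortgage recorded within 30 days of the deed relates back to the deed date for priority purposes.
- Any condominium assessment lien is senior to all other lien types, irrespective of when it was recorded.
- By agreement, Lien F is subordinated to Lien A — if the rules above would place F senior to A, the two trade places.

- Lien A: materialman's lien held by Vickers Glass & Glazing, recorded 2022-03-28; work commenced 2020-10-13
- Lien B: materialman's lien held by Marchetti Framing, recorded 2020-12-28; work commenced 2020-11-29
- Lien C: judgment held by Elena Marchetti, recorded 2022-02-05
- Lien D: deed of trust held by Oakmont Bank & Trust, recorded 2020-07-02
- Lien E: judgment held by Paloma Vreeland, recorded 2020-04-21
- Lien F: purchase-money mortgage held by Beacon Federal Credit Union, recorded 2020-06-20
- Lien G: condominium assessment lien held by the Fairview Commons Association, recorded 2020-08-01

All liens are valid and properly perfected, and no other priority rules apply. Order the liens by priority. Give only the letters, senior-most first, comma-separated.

G, E, A, D, F, B, C

Effective dates after the stated exceptions: A is treated as recorded 2020-10-13, the work-commencement date; B is treated as recorded 2020-11-29, the work-commencement date; F relates back to the deed date 2020-05-21.
G is a condominium assessment lien, so it outranks all other liens regardless of date.
Ordering the rest by effective date: E (2020-04-21), F (2020-05-21), D (2020-07-02), A (2020-10-13), B (2020-11-29), C (2022-02-05).
F would otherwise be senior to A, so under the subordination agreement F and A exchange positions.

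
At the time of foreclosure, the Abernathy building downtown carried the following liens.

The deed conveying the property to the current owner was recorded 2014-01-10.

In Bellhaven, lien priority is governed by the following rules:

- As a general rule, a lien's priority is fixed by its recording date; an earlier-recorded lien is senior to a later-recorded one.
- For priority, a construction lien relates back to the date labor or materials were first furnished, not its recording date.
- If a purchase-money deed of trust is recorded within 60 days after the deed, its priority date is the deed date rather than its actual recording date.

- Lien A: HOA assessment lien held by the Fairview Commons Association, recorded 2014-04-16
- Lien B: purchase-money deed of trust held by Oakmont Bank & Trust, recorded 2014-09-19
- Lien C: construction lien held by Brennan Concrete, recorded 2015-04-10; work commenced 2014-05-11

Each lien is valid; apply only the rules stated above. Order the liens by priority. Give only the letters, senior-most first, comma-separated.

A, C, B

Effective dates after the stated exceptions: B was recorded 252 days after the deed — beyond 60 days — so no relation-back applies; C is treated as recorded 2014-05-11, the work-commencement date.
By effective date, earliest first: A (2014-04-16), C (2014-05-11), B (2014-09-19).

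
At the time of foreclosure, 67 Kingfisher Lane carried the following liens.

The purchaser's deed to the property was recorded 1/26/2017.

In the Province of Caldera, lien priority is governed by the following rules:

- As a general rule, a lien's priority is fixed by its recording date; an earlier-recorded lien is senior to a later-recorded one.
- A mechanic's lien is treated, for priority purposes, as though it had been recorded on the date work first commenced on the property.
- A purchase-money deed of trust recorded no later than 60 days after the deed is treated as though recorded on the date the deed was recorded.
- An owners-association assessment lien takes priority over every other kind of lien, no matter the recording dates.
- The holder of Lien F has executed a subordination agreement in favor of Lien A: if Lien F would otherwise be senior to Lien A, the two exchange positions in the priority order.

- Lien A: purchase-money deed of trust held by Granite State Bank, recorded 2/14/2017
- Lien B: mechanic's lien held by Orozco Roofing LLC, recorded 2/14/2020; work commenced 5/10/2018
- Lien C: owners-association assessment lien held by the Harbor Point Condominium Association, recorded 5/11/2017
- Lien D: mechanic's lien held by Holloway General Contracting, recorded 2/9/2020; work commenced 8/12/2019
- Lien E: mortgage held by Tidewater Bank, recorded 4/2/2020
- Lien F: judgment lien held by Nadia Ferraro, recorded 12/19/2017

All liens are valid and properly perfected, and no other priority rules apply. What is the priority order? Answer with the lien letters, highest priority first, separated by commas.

C, A, F, B, D, E

Effective dates after the stated exceptions: A was recorded within the 60-day window, so its effective date is the deed date 1/26/2017; B relates back to 5/10/2018 (work commenced); D relates back to 8/12/2019 (work commenced).
C is an owners-association assessment lien, so it outranks all other liens regardless of date.
The other liens, earliest effective date first: A (1/26/2017), F (12/19/2017), B (5/10/2018), D (8/12/2019), E (4/2/2020).
F is already junior to A, so the subordination agreement changes nothing.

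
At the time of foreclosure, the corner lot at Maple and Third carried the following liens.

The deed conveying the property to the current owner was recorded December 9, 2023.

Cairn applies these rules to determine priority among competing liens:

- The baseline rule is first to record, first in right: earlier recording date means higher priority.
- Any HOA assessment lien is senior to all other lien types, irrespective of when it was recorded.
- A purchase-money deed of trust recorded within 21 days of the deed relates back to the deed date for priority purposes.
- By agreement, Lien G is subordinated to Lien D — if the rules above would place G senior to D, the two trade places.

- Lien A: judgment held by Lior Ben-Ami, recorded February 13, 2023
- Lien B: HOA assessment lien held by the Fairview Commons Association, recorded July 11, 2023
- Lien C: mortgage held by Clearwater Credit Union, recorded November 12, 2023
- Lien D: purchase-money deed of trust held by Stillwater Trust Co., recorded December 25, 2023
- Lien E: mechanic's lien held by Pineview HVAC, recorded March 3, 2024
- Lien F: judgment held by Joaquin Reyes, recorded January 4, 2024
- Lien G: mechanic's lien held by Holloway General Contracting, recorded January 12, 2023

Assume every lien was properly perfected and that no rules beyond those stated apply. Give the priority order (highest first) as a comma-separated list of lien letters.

Effective dates after the stated exceptions: D was recorded within the 21-day window, so its effective date is the deed date December 9, 2023.
B, as an HOA assessment lien, has superpriority and ranks first.
Among the remaining liens, by effective date: G (January 12, 2023), A (February 13, 2023), C (November 12, 2023), D (December 9, 2023), F (January 4, 2024), E (March 3, 2024).
The subordination applies — G was senior to D — so G and D swap.

B, D, A, C, G, F, E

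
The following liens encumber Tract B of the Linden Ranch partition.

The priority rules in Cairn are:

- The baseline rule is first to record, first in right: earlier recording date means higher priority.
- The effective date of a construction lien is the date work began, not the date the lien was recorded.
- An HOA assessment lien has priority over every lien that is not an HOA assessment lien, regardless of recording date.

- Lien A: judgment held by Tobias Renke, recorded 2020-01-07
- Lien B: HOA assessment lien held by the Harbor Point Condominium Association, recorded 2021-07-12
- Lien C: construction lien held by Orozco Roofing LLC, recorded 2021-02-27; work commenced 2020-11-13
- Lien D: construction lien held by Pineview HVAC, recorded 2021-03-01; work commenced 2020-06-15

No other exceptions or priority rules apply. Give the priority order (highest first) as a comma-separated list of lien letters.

B, A, D, C

Effective dates: C relates back to 2020-11-13 (work commenced); D is treated as recorded 2020-06-15, the work-commencement date.
As an HOA assessment lien, B is senior to every other lien.
Remaining liens by effective date: A (2020-01-07), D (2020-06-15), C (2020-11-13).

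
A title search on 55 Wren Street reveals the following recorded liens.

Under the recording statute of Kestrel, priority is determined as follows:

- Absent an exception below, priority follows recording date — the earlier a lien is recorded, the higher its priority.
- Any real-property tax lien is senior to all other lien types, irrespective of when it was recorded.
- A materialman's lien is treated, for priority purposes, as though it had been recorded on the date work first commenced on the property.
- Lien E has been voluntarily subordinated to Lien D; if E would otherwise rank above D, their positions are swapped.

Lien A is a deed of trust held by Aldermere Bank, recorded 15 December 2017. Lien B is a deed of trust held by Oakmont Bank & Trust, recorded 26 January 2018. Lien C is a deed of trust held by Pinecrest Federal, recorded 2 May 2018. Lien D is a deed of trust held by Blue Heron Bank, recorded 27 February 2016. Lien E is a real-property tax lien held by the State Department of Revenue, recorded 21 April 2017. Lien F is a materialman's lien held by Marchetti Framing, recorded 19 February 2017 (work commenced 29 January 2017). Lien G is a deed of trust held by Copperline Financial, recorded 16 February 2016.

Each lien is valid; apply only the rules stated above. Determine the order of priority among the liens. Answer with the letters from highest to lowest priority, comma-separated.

Adjusting effective dates: F relates back to 29 January 2017 (work commenced).
E is a real-property tax lien, so it outranks all other liens regardless of date.
Remaining liens by effective date: G (16 February 2016), D (27 February 2016), F (29 January 2017), A (15 December 2017), B (26 January 2018), C (2 May 2018).
The subordination applies — E was senior to D — so E and D swap.

D, G, E, F, A, B, C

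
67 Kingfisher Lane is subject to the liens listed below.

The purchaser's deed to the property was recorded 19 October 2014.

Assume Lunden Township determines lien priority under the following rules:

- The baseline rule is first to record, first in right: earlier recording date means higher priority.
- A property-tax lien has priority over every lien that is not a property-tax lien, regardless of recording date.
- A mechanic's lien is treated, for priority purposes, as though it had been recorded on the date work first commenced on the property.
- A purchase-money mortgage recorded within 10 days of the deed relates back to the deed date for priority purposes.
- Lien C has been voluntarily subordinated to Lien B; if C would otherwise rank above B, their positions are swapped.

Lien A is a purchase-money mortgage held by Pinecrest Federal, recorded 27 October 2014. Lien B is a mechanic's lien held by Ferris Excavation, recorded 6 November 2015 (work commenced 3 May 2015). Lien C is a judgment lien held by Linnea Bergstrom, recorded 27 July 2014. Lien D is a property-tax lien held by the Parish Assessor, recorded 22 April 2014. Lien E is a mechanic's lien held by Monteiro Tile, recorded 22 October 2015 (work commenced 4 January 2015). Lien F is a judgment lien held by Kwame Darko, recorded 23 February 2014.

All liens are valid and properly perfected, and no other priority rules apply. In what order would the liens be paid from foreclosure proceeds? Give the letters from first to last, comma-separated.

First, effective dates: A relates back to the deed date 19 October 2014; B's effective date is 3 May 2015, when work began; E relates back to 4 January 2015 (work commenced).
D, as a property-tax lien, has superpriority and ranks first.
Ordering the rest by effective date: F (23 February 2014), C (27 July 2014), A (19 October 2014), E (4 January 2015), B (3 May 2015).
C is senior to B before the subordination, so the two trade places.

D, F, B, A, E, C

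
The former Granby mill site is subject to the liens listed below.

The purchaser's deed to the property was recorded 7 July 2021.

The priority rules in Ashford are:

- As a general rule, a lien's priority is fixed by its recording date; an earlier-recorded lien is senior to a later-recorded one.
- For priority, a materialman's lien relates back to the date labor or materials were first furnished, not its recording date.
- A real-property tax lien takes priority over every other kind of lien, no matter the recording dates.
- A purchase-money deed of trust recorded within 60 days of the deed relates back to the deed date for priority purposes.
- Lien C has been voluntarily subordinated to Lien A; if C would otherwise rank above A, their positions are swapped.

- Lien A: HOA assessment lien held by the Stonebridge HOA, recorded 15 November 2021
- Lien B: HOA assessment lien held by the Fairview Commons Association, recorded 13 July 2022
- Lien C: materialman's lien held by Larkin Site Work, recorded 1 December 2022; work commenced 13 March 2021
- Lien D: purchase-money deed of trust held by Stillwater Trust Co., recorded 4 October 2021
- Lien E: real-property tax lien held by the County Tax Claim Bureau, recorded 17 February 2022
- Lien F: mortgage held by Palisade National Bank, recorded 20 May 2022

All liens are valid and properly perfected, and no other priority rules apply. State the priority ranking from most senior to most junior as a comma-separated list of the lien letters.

Effective dates: C's effective date is 13 March 2021, when work began; D was recorded 89 days after the deed — beyond 60 days — so no relation-back applies.
E, as a real-property tax lien, has superpriority and ranks first.
Among the remaining liens, by effective date: C (13 March 2021), D (4 October 2021), A (15 November 2021), F (20 May 2022), B (13 July 2022).
C would otherwise be senior to A, so under the subordination agreement C and A exchange positions.

E, A, D, C, F, B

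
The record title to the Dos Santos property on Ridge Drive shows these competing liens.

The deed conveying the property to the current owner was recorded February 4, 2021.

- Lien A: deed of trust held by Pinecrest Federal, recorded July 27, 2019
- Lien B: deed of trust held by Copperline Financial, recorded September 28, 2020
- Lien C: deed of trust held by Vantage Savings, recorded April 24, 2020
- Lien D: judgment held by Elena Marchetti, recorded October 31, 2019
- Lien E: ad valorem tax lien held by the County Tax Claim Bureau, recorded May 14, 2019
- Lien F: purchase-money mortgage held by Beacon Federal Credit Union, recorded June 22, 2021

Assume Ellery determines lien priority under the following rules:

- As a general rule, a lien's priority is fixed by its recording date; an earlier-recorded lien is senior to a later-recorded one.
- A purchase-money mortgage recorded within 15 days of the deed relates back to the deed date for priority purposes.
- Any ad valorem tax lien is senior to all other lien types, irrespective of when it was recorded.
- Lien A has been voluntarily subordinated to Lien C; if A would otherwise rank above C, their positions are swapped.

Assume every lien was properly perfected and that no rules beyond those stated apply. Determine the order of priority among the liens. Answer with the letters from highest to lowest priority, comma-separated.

E, C, D, A, B, F

Adjusting effective dates: F missed the 15-day window (138 days after the deed), so its recording date stands.
E is an ad valorem tax lien, so it outranks all other liens regardless of date.
Ordering the rest by effective date: A (July 27, 2019), D (October 31, 2019), C (April 24, 2020), B (September 28, 2020), F (June 22, 2021).
A would otherwise be senior to C, so under the subordination agreement A and C exchange positions.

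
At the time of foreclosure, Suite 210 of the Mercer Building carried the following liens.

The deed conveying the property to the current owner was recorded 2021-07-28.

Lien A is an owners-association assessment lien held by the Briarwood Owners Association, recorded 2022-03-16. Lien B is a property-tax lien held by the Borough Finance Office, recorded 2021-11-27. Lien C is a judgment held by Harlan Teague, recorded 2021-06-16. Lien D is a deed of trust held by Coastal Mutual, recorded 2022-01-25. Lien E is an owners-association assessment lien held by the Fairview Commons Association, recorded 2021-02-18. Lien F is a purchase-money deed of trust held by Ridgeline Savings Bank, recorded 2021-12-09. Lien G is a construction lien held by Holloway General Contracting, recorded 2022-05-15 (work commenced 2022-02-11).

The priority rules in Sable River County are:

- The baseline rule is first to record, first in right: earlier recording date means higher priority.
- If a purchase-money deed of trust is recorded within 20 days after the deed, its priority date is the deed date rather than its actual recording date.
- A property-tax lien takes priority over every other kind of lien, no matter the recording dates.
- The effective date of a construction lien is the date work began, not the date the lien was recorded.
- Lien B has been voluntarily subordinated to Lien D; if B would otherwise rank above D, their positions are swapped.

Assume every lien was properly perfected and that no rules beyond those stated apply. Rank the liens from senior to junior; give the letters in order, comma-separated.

Effective dates after the stated exceptions: F was recorded 134 days after the deed — beyond 20 days — so no relation-back applies; G is treated as recorded 2022-02-11, the work-commencement date.
B is a property-tax lien, so it outranks all other liens regardless of date.
The other liens, earliest effective date first: E (2021-02-18), C (2021-06-16), F (2021-12-09), D (2022-01-25), G (2022-02-11), A (2022-03-16).
Because B would otherwise rank above D, the subordination swaps them.

D, E, C, F, B, G, A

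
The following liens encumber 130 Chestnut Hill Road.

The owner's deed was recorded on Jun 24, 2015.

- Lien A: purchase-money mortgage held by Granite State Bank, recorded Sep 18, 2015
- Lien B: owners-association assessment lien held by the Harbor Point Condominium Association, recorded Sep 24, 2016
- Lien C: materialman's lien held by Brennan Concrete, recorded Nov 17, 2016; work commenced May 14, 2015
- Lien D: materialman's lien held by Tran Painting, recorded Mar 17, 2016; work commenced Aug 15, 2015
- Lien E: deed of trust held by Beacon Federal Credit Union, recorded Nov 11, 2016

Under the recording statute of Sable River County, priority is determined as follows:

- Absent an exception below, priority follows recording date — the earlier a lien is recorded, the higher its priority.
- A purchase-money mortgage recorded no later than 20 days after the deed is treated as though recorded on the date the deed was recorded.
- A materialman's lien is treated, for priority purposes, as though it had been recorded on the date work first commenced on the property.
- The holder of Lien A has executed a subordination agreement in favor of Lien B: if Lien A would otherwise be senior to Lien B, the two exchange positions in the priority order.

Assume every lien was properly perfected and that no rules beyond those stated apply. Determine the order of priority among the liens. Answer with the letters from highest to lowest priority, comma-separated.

C, D, B, A, E

Effective dates after the stated exceptions: A was recorded 86 days after the deed — beyond 20 days — so no relation-back applies; C is treated as recorded May 14, 2015, the work-commencement date; D's effective date is Aug 15, 2015, when work began.
By effective date: C (May 14, 2015), D (Aug 15, 2015), A (Sep 18, 2015), B (Sep 24, 2016), E (Nov 11, 2016).
A is senior to B before the subordination, so the two trade places.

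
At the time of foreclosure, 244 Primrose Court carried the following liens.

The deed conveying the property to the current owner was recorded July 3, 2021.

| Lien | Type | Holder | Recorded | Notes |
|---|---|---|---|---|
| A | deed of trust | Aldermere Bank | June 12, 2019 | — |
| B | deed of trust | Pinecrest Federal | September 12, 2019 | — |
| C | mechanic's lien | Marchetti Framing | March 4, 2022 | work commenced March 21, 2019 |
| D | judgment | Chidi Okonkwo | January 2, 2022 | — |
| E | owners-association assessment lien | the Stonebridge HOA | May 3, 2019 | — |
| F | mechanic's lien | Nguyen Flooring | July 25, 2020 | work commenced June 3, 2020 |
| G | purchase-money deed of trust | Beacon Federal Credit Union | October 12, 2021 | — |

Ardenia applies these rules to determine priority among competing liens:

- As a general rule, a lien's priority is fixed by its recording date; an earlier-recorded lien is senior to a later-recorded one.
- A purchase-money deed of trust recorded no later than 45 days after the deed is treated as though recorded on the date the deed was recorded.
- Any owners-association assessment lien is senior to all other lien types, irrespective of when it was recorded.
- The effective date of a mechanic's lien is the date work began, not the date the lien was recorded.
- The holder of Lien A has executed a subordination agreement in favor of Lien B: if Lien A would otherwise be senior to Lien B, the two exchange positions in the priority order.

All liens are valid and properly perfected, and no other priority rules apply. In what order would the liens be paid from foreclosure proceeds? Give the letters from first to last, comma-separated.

Adjusting effective dates: C's effective date is March 21, 2019, when work began; F relates back to June 3, 2020 (work commenced); G was recorded 101 days after the deed — beyond 45 days — so no relation-back applies.
As an owners-association assessment lien, E is senior to every other lien.
Remaining liens by effective date: C (March 21, 2019), A (June 12, 2019), B (September 12, 2019), F (June 3, 2020), G (October 12, 2021), D (January 2, 2022).
The subordination applies — A was senior to B — so A and B swap.

E, C, B, A, F, G, D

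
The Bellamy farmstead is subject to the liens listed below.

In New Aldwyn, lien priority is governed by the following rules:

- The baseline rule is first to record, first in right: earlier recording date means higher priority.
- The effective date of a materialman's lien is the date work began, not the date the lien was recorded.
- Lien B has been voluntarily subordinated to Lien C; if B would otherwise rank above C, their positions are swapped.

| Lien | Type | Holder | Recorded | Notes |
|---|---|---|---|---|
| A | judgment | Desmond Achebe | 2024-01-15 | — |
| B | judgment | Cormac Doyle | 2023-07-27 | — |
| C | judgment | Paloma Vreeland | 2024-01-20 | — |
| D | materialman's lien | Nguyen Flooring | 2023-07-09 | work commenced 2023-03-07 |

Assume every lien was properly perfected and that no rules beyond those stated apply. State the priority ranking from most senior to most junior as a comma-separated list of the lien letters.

D, C, A, B

Adjusting effective dates: D relates back to 2023-03-07 (work commenced).
By effective date: D (2023-03-07), B (2023-07-27), A (2024-01-15), C (2024-01-20).
The subordination applies — B was senior to C — so B and C swap.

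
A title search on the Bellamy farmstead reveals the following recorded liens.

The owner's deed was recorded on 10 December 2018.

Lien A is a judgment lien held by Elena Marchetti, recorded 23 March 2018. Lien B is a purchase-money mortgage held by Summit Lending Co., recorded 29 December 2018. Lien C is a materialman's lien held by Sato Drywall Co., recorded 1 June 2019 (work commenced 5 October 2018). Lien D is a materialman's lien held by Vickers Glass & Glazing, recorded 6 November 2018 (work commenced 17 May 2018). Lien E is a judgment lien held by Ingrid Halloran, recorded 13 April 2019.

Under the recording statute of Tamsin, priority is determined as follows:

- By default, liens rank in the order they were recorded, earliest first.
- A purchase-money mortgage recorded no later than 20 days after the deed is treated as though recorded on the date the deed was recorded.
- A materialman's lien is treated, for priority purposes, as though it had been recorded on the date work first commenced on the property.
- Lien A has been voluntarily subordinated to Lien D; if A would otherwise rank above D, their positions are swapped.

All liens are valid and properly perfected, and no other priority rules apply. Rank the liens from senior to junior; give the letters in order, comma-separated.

First, effective dates: B's effective date is the deed date, 10 December 2018; C relates back to 5 October 2018 (work commenced); D's effective date is 17 May 2018, when work began.
Sorted by effective date: A (23 March 2018), D (17 May 2018), C (5 October 2018), B (10 December 2018), E (13 April 2019).
The subordination applies — A was senior to D — so A and D swap.

D, A, C, B, E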